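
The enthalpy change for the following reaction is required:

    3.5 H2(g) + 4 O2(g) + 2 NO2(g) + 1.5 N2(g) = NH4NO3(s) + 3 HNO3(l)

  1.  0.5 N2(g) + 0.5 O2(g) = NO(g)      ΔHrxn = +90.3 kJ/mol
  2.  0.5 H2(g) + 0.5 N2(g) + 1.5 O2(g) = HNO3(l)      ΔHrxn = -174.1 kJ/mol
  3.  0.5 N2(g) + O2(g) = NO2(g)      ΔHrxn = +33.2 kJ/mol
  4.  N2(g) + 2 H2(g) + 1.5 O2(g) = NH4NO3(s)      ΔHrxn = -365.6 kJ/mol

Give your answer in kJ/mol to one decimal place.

ΔHrxn = -954.3 kJ/mol

eq. 1: not needed (NO(g) appears nowhere else).
eq. 2 × 3 (scale by 3 for the 3 HNO3(l)): (3)·(-174.1) = -522.3 kJ/mol
eq. 3 reversed and × 2 (NO2(g) must end up as a reactant; ×2 to match 2 NO2(g) in the target): (-2)·(+33.2) = -66.4 kJ/mol
eq. 4 as written (NH4NO3(s) already on the product side): -365.6 kJ/mol
ΔHrxn = (-522.3) + (-66.4) + (-365.6) = -954.3 kJ/mol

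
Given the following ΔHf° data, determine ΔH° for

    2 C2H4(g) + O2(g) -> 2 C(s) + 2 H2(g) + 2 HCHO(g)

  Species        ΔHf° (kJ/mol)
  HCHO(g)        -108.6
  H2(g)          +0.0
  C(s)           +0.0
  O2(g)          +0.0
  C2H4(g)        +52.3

Products: 2·(+0.0) + 2·(+0.0) + 2·(-108.6) = -217.2
Reactants: 2·(+52.3) + 1·(+0.0) = +104.6
ΔH° = (-217.2) − (+104.6) = -321.8 kJ/mol

ΔH° = -321.8 kJ/mol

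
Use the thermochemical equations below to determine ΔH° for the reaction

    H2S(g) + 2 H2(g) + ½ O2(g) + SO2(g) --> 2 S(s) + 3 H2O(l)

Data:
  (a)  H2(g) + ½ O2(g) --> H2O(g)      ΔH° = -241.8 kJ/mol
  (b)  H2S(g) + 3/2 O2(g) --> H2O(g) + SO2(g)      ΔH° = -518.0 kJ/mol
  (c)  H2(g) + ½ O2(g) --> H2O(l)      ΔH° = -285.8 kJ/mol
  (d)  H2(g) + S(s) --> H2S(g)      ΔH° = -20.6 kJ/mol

(a) as written: -241.8 kJ/mol
(b) reversed: +518.0 kJ/mol
(c) × 3: (3)·(-285.8) = -857.4 kJ/mol
(d) reversed and × 2: (-2)·(-20.6) = +41.2 kJ/mol
ΔH° = (-241.8) + (+518.0) + (-857.4) + (+41.2) = -540.0 kJ/mol

ΔH° = -540.0 kJ/mol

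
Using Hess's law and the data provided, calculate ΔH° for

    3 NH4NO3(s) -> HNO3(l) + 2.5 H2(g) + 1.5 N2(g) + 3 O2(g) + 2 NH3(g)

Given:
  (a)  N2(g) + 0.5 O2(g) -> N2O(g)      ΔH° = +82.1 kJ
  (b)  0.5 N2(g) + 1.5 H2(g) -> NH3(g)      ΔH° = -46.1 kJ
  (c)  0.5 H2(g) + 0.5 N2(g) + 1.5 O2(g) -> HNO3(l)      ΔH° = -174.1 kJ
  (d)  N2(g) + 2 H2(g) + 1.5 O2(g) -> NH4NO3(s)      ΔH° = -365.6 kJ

(a): not needed (N2O(g) appears nowhere else).
(b) × 2 (×2 to match 2 NH3(g) in the target): (2)·(-46.1) = -92.2 kJ
(c) as written (HNO3(l) already on the product side): -174.1 kJ
(d) reversed and × 3 (reverse to put NH4NO3(s) on the reactant side; ×3 to match 3 NH4NO3(s) in the target): (-3)·(-365.6) = +1096.8 kJ
ΔH° = (-92.2) + (-174.1) + (+1096.8) = 830.5 kJ

ΔH° = 830.5 kJ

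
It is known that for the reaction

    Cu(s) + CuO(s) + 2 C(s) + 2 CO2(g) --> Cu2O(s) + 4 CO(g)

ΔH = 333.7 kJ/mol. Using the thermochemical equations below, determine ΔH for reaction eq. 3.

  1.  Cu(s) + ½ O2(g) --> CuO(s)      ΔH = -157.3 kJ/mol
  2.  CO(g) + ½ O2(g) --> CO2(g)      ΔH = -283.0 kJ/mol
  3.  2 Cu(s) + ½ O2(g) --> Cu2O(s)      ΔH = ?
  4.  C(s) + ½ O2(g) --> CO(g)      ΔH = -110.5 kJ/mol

ΔH = -168.6 kJ/mol

eq. 1 reversed (reverse to put CuO(s) on the reactant side): +157.3 kJ/mol
eq. 2 reversed and × 2 (CO2(g) must end up as a reactant; scale by 2 for the 2 CO2(g)): (-2)·(-283.0) = +566.0 kJ/mol
eq. 3 as written (Cu2O(s) already on the product side): contributes x
eq. 4 × 2 (scale by 2 for the 2 C(s)): (2)·(-110.5) = -221.0 kJ/mol
+333.7 = (+157.3) + (+566.0) + (-221.0) + x
x = (+333.7 − (+502.3)) / (1) = -168.6 kJ/mol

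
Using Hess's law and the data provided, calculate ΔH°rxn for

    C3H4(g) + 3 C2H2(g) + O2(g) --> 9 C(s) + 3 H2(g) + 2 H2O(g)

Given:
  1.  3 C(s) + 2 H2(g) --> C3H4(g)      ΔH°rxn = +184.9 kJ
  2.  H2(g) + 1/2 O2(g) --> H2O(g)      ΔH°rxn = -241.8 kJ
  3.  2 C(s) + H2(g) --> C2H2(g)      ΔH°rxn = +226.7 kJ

eq. 1 reversed: -184.9 kJ
eq. 2 × 2: (2)·(-241.8) = -483.6 kJ
eq. 3 reversed and × 3: (-3)·(+226.7) = -680.1 kJ
Summing the manipulated equations, ΔH°rxn = (-1)·(+184.9) + (2)·(-241.8) + (-3)·(+226.7) = -1348.6 kJ

ΔH°rxn = -1348.6 kJ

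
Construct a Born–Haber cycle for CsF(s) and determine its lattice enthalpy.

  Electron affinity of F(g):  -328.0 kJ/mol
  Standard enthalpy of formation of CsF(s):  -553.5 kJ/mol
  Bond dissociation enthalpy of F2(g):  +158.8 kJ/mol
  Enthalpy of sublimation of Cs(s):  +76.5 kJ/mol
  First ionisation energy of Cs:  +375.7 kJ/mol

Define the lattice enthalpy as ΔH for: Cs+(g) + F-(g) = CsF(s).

ΔHf° = 1·ΔHsub + 1·(ΣIE) + 1/2·D(F2) + 1·EA + U
-553.5 = 1·(+76.5) + 1·(+375.7) + 1/2·(+158.8) + 1·(-328.0) + U
U = -553.5 − (+203.6) = -757.1 kJ/mol

U = -757.1 kJ/mol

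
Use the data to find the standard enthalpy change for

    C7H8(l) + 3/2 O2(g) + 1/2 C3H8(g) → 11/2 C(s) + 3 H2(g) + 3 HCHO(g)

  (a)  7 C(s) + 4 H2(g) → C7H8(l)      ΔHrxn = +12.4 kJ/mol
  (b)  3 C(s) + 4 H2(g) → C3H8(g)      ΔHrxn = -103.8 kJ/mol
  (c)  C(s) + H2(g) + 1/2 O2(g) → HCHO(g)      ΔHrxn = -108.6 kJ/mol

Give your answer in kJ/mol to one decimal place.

ΔHrxn = -286.3 kJ/mol

(a) reversed (reverse to put C7H8(l) on the reactant side): -12.4 kJ/mol
(b) reversed and × 1/2 (reverse to put C3H8(g) on the reactant side; scale by 1/2 for the 1/2 C3H8(g)): (-1/2)·(-103.8) = +51.9 kJ/mol
(c) × 3 (×3 to match 3 HCHO(g) in the target): (3)·(-108.6) = -325.8 kJ/mol
Since enthalpy is a state function, ΔHrxn = (-12.4) + (+51.9) + (-325.8) = -286.3 kJ/mol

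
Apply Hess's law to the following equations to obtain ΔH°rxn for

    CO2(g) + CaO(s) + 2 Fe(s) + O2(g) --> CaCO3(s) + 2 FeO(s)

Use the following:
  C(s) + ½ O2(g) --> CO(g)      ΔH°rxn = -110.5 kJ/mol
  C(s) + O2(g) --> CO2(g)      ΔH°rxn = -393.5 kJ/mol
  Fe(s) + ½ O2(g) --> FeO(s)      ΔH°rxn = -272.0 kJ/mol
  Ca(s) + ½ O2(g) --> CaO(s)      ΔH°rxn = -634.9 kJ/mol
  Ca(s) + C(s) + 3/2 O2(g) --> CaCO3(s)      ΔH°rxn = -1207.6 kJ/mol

equation 1: not needed.
equation 2 reversed: +393.5 kJ/mol
equation 3 × 2: (2)·(-272.0) = -544.0 kJ/mol
equation 4 reversed: +634.9 kJ/mol
equation 5 as written: -1207.6 kJ/mol
ΔH°rxn = (+393.5) + (-544.0) + (+634.9) + (-1207.6) = -723.2 kJ/mol

ΔH°rxn = -723.2 kJ/mol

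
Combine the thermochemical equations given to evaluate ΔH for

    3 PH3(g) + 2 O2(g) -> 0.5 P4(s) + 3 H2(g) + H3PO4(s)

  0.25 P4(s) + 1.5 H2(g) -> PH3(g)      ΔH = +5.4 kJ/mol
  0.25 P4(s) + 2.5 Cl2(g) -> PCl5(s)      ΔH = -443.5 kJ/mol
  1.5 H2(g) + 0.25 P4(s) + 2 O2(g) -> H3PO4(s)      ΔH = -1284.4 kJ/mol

equation 1 reversed and × 3: (-3)·(+5.4) = -16.2 kJ/mol
equation 2: not needed.
equation 3 as written: -1284.4 kJ/mol
Summing the manipulated equations, ΔH = (-3)·(+5.4) + (1)·(-1284.4) = -1300.6 kJ/mol

ΔH = -1300.6 kJ/mol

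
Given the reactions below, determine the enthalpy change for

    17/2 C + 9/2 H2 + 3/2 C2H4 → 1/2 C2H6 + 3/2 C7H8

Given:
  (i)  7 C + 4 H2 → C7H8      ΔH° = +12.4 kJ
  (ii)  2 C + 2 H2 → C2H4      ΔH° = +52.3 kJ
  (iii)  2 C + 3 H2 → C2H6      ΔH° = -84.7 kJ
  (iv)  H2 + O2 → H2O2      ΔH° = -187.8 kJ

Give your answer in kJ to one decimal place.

(i) × 3/2: (3/2)·(+12.4) = +18.6 kJ
(ii) reversed and × 3/2: (-3/2)·(+52.3) = -78.45 kJ
(iii) × 1/2: (1/2)·(-84.7) = -42.35 kJ
(iv): not needed.
Summing the manipulated equations, ΔH° = (3/2)·(+12.4) + (-3/2)·(+52.3) + (1/2)·(-84.7) = -102.2 kJ

ΔH° = -102.2 kJ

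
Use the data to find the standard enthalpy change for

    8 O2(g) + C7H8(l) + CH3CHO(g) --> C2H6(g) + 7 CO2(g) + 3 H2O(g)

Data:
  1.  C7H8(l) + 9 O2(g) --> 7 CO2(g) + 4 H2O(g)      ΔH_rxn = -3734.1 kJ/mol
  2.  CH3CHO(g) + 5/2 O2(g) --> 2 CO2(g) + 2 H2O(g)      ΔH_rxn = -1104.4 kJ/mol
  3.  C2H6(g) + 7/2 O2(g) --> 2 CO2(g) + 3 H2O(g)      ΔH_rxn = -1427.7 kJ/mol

ΔH_rxn = -3410.8 kJ/mol

eq. 1 as written: -3734.1 kJ/mol
eq. 2 as written: -1104.4 kJ/mol
eq. 3 reversed: +1427.7 kJ/mol
ΔH_rxn = (1)·(-3734.1) + (1)·(-1104.4) + (-1)·(-1427.7) = -3410.8 kJ/mol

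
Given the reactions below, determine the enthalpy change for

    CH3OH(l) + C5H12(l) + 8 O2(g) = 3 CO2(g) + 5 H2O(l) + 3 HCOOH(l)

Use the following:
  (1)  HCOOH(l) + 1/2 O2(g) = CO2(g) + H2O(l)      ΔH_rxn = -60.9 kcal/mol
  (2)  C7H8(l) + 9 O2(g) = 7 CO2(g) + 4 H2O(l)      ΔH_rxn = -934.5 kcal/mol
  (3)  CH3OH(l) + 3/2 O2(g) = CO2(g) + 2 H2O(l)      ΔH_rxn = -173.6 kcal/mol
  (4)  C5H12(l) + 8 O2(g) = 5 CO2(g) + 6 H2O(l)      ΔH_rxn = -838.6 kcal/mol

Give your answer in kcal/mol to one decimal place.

ΔH_rxn = -829.5 kcal/mol

(1) reversed and × 3: (-3)·(-60.9) = +182.7 kcal/mol
(2): not needed.
(3) as written: -173.6 kcal/mol
(4) as written: -838.6 kcal/mol
Combining the equations, ΔH_rxn = (+182.7) + (-173.6) + (-838.6) = -829.5 kcal/mol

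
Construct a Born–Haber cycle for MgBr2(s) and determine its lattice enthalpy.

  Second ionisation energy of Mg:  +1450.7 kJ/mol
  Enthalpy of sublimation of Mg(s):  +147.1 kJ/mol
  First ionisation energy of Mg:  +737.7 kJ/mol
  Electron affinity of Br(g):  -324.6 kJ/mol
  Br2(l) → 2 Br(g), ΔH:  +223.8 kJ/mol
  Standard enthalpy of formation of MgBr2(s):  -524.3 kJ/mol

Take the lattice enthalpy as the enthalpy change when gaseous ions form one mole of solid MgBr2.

U = -2434.4 kJ/mol

ΔHf° = 1·ΔHsub + 1·(ΣIE) + 1·D(Br2) + 2·EA + U
-524.3 = 1·(+147.1) + 1·(+2188.4) + 1·(+223.8) + 2·(-324.6) + U
U = -524.3 − (+1910.1) = -2434.4 kJ/mol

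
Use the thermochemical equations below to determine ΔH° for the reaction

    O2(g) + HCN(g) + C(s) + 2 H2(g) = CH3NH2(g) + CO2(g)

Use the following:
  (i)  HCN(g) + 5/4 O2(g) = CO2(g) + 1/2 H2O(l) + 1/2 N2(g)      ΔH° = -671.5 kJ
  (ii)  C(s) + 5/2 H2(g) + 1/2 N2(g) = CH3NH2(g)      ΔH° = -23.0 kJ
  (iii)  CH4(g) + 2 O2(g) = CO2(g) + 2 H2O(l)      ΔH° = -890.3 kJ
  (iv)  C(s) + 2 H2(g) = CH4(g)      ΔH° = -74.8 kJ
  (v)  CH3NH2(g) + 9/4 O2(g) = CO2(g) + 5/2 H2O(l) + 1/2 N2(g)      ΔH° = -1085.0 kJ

(i) as written: -671.5 kJ
(ii): not needed.
(iii) as written: -890.3 kJ
(iv) as written: -74.8 kJ
(v) reversed: +1085.0 kJ
Since enthalpy is a state function, ΔH° = (-671.5) + (-890.3) + (-74.8) + (+1085.0) = -551.6 kJ

ΔH° = -551.6 kJ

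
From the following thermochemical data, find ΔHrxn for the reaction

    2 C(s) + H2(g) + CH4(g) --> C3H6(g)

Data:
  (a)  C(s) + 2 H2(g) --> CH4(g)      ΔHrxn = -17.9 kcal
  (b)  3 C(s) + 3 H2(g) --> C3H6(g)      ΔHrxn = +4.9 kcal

(a) reversed (CH4(g) must end up as a reactant): +17.9 kcal
(b) as written (C3H6(g) already on the product side): +4.9 kcal
ΔHrxn = (-1)·(-17.9) + (1)·(+4.9) = 22.8 kcal

ΔHrxn = 22.8 kcal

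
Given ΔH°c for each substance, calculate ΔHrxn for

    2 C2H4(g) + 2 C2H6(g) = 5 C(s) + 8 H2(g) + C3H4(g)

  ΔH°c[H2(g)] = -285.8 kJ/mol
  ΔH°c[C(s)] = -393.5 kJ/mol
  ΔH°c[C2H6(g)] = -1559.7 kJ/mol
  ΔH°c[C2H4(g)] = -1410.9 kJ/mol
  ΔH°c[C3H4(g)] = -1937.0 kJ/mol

ΔHrxn = 249.7 kJ/mol

Using ΔH = Σ nΔHc°(reactants) − Σ nΔHc°(products):
= [2·(-1410.9) + 2·(-1559.7)] − [5·(-393.5) + 8·(-285.8) + 1·(-1937.0)]
= 249.7 kJ/mol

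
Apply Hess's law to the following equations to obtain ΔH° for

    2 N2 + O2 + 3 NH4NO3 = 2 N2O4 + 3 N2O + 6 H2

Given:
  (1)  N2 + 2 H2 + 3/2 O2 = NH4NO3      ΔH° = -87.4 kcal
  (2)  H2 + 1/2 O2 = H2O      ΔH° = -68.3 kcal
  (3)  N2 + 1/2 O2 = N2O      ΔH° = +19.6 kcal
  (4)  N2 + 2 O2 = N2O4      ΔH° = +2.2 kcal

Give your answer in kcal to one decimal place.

(1) reversed and × 3 (reverse to put NH4NO3 on the reactant side; ×3 to match 3 NH4NO3 in the target): (-3)·(-87.4) = +262.2 kcal
(2): not needed (H2O appears nowhere else).
(3) × 3 (×3 to match 3 N2O in the target): (3)·(+19.6) = +58.8 kcal
(4) × 2 (scale by 2 for the 2 N2O4): (2)·(+2.2) = +4.4 kcal
Since enthalpy is a state function, ΔH° = (+262.2) + (+58.8) + (+4.4) = 325.4 kcal

ΔH° = 325.4 kcal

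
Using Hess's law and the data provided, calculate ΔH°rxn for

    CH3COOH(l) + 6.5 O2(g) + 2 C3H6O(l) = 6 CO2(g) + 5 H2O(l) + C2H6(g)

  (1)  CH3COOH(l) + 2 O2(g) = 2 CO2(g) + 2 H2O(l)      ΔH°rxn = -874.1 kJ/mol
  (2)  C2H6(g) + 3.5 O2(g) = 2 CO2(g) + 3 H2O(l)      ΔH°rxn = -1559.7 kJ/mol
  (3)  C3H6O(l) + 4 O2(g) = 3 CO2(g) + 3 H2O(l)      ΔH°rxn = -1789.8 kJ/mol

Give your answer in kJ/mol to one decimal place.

(1) as written (CH3COOH(l) already on the reactant side): -874.1 kJ/mol
(2) reversed (C2H6(g) must end up as a product): +1559.7 kJ/mol
(3) × 2 (scale by 2 for the 2 C3H6O(l)): (2)·(-1789.8) = -3579.6 kJ/mol
ΔH°rxn = (-874.1) + (+1559.7) + (-3579.6) = -2894.0 kJ/mol

ΔH°rxn = -2894.0 kJ/mol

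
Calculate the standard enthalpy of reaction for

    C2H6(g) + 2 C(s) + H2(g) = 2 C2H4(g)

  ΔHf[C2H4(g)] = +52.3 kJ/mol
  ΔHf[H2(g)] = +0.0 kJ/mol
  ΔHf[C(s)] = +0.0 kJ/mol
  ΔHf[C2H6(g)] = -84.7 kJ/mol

ΔH° = 189.3 kJ/mol

ΔH°rxn = Σ nΔHf°(products) − Σ nΔHf°(reactants).
Products: 2·(+52.3) = +104.6
Reactants: 1·(-84.7) + 2·(+0.0) + 1·(+0.0) = -84.7
ΔH° = (+104.6) − (-84.7) = 189.3 kJ/mol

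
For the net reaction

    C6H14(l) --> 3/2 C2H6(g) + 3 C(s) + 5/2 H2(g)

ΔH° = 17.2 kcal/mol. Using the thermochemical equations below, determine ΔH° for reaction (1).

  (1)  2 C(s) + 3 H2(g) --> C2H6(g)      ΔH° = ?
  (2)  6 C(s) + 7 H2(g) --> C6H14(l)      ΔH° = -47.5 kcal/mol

(1) × 3/2 (×3/2 to match 3/2 C2H6(g) in the target): contributes 3/2·x
(2) reversed (C6H14(l) must end up as a reactant): +47.5 kcal/mol
+17.2 = (+47.5) + 3/2·x
x = (+17.2 − (+47.5)) / (3/2) = -20.2 kcal/mol

ΔH° = -20.2 kcal/mol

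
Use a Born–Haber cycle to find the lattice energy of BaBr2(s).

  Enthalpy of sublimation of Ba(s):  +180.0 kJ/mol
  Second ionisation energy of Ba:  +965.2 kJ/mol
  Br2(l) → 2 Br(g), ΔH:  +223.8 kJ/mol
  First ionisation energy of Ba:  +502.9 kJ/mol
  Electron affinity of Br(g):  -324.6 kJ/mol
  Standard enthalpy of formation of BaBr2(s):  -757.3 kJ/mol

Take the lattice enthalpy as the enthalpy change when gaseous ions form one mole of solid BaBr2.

U = -1980.0 kJ/mol

ΔHf° = 1·ΔHsub + 1·(ΣIE) + 1·D(Br2) + 2·EA + U
-757.3 = 1·(+180.0) + 1·(+1468.1) + 1·(+223.8) + 2·(-324.6) + U
U = -757.3 − (+1222.7) = -1980.0 kJ/mol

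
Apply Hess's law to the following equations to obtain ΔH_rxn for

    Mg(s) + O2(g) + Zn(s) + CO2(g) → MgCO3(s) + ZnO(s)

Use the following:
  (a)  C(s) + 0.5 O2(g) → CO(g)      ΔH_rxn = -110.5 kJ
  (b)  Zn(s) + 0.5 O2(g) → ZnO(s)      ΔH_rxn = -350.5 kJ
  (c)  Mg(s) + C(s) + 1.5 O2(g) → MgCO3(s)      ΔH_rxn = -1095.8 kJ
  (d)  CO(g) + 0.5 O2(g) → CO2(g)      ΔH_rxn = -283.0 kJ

(a) reversed: +110.5 kJ
(b) as written (ZnO(s) already on the product side): -350.5 kJ
(c) as written (MgCO3(s) already on the product side): -1095.8 kJ
(d) reversed (reverse to put CO2(g) on the reactant side): +283.0 kJ
ΔH_rxn = (-1)·(-110.5) + (1)·(-350.5) + (1)·(-1095.8) + (-1)·(-283.0) = -1052.8 kJ

ΔH_rxn = -1052.8 kJ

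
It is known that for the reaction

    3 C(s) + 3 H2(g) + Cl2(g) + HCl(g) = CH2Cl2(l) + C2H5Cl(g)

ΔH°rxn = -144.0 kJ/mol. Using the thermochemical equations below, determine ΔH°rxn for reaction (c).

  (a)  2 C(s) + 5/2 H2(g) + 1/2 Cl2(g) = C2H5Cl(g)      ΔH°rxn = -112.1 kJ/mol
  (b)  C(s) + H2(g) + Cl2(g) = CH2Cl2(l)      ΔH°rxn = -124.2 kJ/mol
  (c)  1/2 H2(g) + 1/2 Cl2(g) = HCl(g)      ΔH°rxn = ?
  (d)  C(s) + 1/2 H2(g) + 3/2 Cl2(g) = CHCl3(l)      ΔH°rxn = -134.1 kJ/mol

(a) as written (C2H5Cl(g) already on the product side): -112.1 kJ/mol
(b) as written (CH2Cl2(l) already on the product side): -124.2 kJ/mol
(c) reversed (reverse to put HCl(g) on the reactant side): contributes −x
(d): not needed (CHCl3(l) appears nowhere else).
-144.0 = (-112.1) + (-124.2) − x
x = (-144.0 − (-236.3)) / (-1) = -92.3 kJ/mol

ΔH°rxn = -92.3 kJ/mol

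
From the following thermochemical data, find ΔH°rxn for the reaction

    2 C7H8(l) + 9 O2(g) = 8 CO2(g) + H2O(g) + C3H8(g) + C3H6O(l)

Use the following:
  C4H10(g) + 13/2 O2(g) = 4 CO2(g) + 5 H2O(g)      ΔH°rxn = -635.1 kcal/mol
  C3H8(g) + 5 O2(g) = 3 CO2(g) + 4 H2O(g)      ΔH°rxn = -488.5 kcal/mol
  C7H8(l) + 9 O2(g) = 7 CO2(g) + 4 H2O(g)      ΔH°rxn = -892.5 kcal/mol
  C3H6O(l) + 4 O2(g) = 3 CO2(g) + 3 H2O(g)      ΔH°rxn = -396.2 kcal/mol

equation 1: not needed (C4H10(g) appears nowhere else).
equation 2 reversed (reverse to put C3H8(g) on the product side): +488.5 kcal/mol
equation 3 × 2 (×2 to match 2 C7H8(l) in the target): (2)·(-892.5) = -1785.0 kcal/mol
equation 4 reversed (reverse to put C3H6O(l) on the product side): +396.2 kcal/mol
Combining the equations, ΔH°rxn = (+488.5) + (-1785.0) + (+396.2) = -900.3 kcal/mol

ΔH°rxn = -900.3 kcal/mol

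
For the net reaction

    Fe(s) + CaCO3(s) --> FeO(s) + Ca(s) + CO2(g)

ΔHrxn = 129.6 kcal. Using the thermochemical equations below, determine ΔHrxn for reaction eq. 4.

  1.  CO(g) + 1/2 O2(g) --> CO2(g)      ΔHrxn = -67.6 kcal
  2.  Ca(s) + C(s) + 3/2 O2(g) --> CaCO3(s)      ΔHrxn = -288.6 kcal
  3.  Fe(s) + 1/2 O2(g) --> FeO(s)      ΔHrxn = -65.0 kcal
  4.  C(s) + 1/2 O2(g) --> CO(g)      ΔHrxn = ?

ΔHrxn = -26.4 kcal

eq. 1 as written: -67.6 kcal
eq. 2 reversed: +288.6 kcal
eq. 3 as written: -65.0 kcal
eq. 4 as written: contributes x
+129.6 = (-67.6) + (+288.6) + (-65.0) + x
x = (+129.6 − (+156.0)) / (1) = -26.4 kcal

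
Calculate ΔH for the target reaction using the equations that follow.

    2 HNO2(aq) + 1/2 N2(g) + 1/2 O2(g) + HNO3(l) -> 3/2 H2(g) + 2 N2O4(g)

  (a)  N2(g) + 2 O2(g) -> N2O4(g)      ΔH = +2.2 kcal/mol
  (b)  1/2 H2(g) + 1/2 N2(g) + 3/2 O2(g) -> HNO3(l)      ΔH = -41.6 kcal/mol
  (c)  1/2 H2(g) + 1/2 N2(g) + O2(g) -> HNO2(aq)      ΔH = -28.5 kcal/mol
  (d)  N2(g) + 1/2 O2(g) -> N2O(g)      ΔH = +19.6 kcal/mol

(a) × 2 (×2 to match 2 N2O4(g) in the target): (2)·(+2.2) = +4.4 kcal/mol
(b) reversed (HNO3(l) must end up as a reactant): +41.6 kcal/mol
(c) reversed and × 2 (HNO2(aq) must end up as a reactant; scale by 2 for the 2 HNO2(aq)): (-2)·(-28.5) = +57.0 kcal/mol
(d): not needed (N2O(g) appears nowhere else).
By Hess's law, ΔH = (2)·(+2.2) + (-1)·(-41.6) + (-2)·(-28.5) = 103.0 kcal/mol

ΔH = 103.0 kcal/mol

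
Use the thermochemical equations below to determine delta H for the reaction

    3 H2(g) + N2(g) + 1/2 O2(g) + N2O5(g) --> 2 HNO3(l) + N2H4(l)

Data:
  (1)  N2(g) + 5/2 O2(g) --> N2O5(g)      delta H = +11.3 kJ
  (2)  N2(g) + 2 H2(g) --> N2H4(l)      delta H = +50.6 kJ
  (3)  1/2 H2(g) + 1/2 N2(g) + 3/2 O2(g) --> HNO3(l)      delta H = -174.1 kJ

(1) reversed: -11.3 kJ
(2) as written: +50.6 kJ
(3) × 2: (2)·(-174.1) = -348.2 kJ
Summing the manipulated equations, delta H = (-11.3) + (+50.6) + (-348.2) = -308.9 kJ

delta H = -308.9 kJ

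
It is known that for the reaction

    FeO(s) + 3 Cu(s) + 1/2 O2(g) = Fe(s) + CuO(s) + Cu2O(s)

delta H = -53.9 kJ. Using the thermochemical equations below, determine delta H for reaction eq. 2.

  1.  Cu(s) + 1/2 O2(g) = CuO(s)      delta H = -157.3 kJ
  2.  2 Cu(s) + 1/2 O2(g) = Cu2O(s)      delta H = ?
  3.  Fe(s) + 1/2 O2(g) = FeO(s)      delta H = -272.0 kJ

delta H = -168.6 kJ

eq. 1 as written (CuO(s) already on the product side): -157.3 kJ
eq. 2 as written (Cu2O(s) already on the product side): contributes x
eq. 3 reversed (reverse to put FeO(s) on the reactant side): +272.0 kJ
-53.9 = (-157.3) + (+272.0) + x
x = (-53.9 − (+114.7)) / (1) = -168.6 kJ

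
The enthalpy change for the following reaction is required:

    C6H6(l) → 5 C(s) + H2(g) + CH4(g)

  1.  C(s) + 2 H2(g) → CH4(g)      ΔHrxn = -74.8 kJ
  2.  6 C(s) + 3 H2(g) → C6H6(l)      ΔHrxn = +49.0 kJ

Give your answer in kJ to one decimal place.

eq. 1 as written (CH4(g) already on the product side): -74.8 kJ
eq. 2 reversed (C6H6(l) must end up as a reactant): -49.0 kJ
ΔHrxn = (-74.8) + (-49.0) = -123.8 kJ

ΔHrxn = -123.8 kJ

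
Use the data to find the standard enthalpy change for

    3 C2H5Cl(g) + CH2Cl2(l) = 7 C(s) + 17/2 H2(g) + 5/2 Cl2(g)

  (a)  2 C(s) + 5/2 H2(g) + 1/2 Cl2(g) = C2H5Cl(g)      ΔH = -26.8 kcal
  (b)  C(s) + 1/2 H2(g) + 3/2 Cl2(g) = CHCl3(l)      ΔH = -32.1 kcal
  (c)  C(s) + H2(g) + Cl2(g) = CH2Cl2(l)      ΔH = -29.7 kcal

ΔH = 110.1 kcal

(a) reversed and × 3 (C2H5Cl(g) must end up as a reactant; ×3 to match 3 C2H5Cl(g) in the target): (-3)·(-26.8) = +80.4 kcal
(b): not needed (CHCl3(l) appears nowhere else).
(c) reversed (reverse to put CH2Cl2(l) on the reactant side): +29.7 kcal
ΔH = (+80.4) + (+29.7) = 110.1 kcal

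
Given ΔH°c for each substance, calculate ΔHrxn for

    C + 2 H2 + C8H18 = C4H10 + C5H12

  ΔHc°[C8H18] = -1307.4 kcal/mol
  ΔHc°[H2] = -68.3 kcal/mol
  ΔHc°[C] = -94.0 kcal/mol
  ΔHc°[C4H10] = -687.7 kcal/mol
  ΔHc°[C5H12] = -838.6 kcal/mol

Using ΔH = Σ nΔHc°(reactants) − Σ nΔHc°(products):
= [1·(-94.0) + 2·(-68.3) + 1·(-1307.4)] − [1·(-687.7) + 1·(-838.6)]
= -11.7 kcal/mol

ΔHrxn = -11.7 kcal/mol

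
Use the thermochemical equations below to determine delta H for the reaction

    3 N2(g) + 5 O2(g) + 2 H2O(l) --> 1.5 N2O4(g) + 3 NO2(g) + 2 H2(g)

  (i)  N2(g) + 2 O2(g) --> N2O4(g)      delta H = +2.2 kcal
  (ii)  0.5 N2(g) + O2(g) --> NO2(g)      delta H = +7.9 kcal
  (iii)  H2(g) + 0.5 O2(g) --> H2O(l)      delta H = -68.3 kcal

delta H = 163.6 kcal

(i) × 3/2 (×3/2 to match 3/2 N2O4(g) in the target): (3/2)·(+2.2) = +3.3 kcal
(ii) × 3 (scale by 3 for the 3 NO2(g)): (3)·(+7.9) = +23.7 kcal
(iii) reversed and × 2 (H2O(l) must end up as a reactant; scale by 2 for the 2 H2O(l)): (-2)·(-68.3) = +136.6 kcal
Since enthalpy is a state function, delta H = (3/2)·(+2.2) + (3)·(+7.9) + (-2)·(-68.3) = 163.6 kcal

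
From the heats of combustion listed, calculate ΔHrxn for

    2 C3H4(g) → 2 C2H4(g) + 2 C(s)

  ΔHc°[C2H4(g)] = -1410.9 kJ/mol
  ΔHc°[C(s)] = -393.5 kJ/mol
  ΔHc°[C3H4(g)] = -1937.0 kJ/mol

Using ΔH = Σ nΔHc°(reactants) − Σ nΔHc°(products):
= [2·(-1937.0)] − [2·(-1410.9) + 2·(-393.5)]
= -265.2 kJ/mol

ΔHrxn = -265.2 kJ/mol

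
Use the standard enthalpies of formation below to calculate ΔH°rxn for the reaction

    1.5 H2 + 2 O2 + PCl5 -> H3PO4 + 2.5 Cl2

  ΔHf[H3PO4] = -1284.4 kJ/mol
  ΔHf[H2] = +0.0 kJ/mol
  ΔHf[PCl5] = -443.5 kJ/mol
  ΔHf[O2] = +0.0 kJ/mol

ΔH°rxn = Σ nΔHf°(products) − Σ nΔHf°(reactants).
Products: 1·(-1284.4) + 5/2·(+0.0) = -1284.4
Reactants: 3/2·(+0.0) + 2·(+0.0) + 1·(-443.5) = -443.5
ΔH°rxn = (-1284.4) − (-443.5) = -840.9 kJ/mol

ΔH°rxn = -840.9 kJ/mol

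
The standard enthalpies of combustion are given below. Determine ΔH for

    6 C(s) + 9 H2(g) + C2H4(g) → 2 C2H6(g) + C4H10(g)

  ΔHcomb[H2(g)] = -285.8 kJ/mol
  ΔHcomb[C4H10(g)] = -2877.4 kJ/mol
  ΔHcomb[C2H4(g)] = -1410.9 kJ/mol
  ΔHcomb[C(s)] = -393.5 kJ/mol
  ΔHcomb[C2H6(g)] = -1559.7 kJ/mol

ΔH = -347.3 kJ/mol

Using ΔH = Σ nΔHc°(reactants) − Σ nΔHc°(products):
= [6·(-393.5) + 9·(-285.8) + 1·(-1410.9)] − [2·(-1559.7) + 1·(-2877.4)]
= -347.3 kJ/mol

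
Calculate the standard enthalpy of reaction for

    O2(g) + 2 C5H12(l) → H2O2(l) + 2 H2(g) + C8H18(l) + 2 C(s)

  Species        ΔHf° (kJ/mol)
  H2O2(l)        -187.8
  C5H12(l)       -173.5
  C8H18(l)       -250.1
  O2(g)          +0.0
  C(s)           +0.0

Products: 1·(-187.8) + 2·(+0.0) + 1·(-250.1) + 2·(+0.0) = -437.9
Reactants: 1·(+0.0) + 2·(-173.5) = -347.0
ΔH_rxn = (-437.9) − (-347.0) = -90.9 kJ/mol

ΔH_rxn = -90.9 kJ/mol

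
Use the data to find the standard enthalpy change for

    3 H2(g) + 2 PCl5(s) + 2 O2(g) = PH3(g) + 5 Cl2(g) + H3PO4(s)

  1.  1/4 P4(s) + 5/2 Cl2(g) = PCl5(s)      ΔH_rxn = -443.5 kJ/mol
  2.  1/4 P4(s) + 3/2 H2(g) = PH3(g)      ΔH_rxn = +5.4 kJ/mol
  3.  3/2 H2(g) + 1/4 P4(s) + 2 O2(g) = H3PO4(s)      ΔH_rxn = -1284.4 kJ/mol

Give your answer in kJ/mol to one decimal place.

eq. 1 reversed and × 2: (-2)·(-443.5) = +887.0 kJ/mol
eq. 2 as written: +5.4 kJ/mol
eq. 3 as written: -1284.4 kJ/mol
By Hess's law, ΔH_rxn = (+887.0) + (+5.4) + (-1284.4) = -392.0 kJ/mol

ΔH_rxn = -392.0 kJ/mol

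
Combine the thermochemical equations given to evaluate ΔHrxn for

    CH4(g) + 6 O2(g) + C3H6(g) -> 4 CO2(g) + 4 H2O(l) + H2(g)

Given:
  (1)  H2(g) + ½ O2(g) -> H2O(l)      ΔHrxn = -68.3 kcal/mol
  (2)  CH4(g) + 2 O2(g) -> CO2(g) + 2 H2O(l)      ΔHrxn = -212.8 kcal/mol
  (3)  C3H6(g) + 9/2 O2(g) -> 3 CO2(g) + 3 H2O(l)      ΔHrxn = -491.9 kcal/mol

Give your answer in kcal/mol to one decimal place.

(1) reversed: +68.3 kcal/mol
(2) as written: -212.8 kcal/mol
(3) as written: -491.9 kcal/mol
Summing the manipulated equations, ΔHrxn = (+68.3) + (-212.8) + (-491.9) = -636.4 kcal/mol

ΔHrxn = -636.4 kcal/mol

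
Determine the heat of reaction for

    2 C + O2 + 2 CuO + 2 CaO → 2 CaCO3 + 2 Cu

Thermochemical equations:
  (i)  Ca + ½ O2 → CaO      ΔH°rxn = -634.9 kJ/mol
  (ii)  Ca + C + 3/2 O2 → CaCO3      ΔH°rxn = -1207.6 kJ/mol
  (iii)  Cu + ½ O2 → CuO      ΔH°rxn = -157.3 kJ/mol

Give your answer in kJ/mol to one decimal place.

(i) reversed and × 2: (-2)·(-634.9) = +1269.8 kJ/mol
(ii) × 2: (2)·(-1207.6) = -2415.2 kJ/mol
(iii) reversed and × 2: (-2)·(-157.3) = +314.6 kJ/mol
ΔH°rxn = (-2)·(-634.9) + (2)·(-1207.6) + (-2)·(-157.3) = -830.8 kJ/mol

ΔH°rxn = -830.8 kJ/mol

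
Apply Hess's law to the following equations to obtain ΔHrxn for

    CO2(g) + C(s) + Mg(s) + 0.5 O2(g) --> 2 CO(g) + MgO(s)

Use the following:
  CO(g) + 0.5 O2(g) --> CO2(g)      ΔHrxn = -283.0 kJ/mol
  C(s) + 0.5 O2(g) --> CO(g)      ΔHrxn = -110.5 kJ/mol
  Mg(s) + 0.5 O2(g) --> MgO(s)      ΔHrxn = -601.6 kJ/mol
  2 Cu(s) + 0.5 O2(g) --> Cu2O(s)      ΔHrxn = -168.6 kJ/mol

ΔHrxn = -429.1 kJ/mol

equation 1 reversed (CO2(g) must end up as a reactant): +283.0 kJ/mol
equation 2 as written (C(s) already on the reactant side): -110.5 kJ/mol
equation 3 as written (MgO(s) already on the product side): -601.6 kJ/mol
equation 4: not needed (Cu2O(s) appears nowhere else).
By Hess's law, ΔHrxn = (-1)·(-283.0) + (1)·(-110.5) + (1)·(-601.6) = -429.1 kJ/mol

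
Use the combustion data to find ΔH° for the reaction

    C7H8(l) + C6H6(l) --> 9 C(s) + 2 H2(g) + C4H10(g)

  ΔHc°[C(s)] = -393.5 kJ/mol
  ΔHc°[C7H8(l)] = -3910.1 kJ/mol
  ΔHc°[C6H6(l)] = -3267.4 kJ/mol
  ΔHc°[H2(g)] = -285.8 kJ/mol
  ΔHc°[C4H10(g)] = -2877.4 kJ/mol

ΔH° = -187.0 kJ/mol

Using ΔH = Σ nΔHc°(reactants) − Σ nΔHc°(products):
= [1·(-3910.1) + 1·(-3267.4)] − [9·(-393.5) + 2·(-285.8) + 1·(-2877.4)]
= -187.0 kJ/mol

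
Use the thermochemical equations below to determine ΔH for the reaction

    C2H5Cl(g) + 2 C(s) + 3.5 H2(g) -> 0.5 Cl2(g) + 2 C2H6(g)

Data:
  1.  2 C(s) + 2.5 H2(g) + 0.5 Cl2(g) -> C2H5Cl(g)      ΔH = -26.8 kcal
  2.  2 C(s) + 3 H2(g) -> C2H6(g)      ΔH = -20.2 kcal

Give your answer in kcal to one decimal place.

eq. 1 reversed: +26.8 kcal
eq. 2 × 2: (2)·(-20.2) = -40.4 kcal
By Hess's law, ΔH = (-1)·(-26.8) + (2)·(-20.2) = -13.6 kcal

ΔH = -13.6 kcal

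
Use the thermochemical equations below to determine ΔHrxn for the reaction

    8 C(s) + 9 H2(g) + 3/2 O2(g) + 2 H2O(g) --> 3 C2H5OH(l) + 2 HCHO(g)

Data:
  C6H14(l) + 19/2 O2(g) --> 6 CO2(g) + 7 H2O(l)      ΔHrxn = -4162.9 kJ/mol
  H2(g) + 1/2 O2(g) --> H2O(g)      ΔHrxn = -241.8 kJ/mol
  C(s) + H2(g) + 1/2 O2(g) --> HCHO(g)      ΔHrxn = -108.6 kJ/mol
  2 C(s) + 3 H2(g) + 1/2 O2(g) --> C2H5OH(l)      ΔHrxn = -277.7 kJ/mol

equation 1: not needed (C6H14(l) appears nowhere else).
equation 2 reversed and × 2 (reverse to put H2O(g) on the reactant side; ×2 to match 2 H2O(g) in the target): (-2)·(-241.8) = +483.6 kJ/mol
equation 3 × 2 (×2 to match 2 HCHO(g) in the target): (2)·(-108.6) = -217.2 kJ/mol
equation 4 × 3 (×3 to match 3 C2H5OH(l) in the target): (3)·(-277.7) = -833.1 kJ/mol
Summing the manipulated equations, ΔHrxn = (-2)·(-241.8) + (2)·(-108.6) + (3)·(-277.7) = -566.7 kJ/mol

ΔHrxn = -566.7 kJ/mol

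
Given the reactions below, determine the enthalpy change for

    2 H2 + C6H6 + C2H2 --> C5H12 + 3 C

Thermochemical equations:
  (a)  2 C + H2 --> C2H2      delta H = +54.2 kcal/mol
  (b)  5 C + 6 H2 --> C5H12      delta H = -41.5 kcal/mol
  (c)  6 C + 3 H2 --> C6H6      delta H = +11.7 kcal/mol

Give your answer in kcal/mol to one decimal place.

(a) reversed (reverse to put C2H2 on the reactant side): -54.2 kcal/mol
(b) as written (C5H12 already on the product side): -41.5 kcal/mol
(c) reversed (reverse to put C6H6 on the reactant side): -11.7 kcal/mol
Since enthalpy is a state function, delta H = (-54.2) + (-41.5) + (-11.7) = -107.4 kcal/mol

delta H = -107.4 kcal/mol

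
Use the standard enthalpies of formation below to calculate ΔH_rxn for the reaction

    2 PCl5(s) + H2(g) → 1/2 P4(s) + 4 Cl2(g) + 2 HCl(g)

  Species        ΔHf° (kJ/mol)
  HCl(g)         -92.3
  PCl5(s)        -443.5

Products: 1/2·(+0.0) + 4·(+0.0) + 2·(-92.3) = -184.6
Reactants: 2·(-443.5) + 1·(+0.0) = -887.0
ΔH_rxn = (-184.6) − (-887.0) = 702.4 kJ/mol

ΔH_rxn = 702.4 kJ/mol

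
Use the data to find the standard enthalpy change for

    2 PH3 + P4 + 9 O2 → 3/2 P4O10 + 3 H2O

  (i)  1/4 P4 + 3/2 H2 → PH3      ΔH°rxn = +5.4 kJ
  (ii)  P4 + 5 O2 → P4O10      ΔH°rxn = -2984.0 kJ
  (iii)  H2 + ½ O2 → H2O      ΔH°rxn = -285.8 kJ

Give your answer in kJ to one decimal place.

(i) reversed and × 2: (-2)·(+5.4) = -10.8 kJ
(ii) × 3/2: (3/2)·(-2984.0) = -4476.0 kJ
(iii) × 3: (3)·(-285.8) = -857.4 kJ
ΔH°rxn = (-2)·(+5.4) + (3/2)·(-2984.0) + (3)·(-285.8) = -5344.2 kJ

ΔH°rxn = -5344.2 kJ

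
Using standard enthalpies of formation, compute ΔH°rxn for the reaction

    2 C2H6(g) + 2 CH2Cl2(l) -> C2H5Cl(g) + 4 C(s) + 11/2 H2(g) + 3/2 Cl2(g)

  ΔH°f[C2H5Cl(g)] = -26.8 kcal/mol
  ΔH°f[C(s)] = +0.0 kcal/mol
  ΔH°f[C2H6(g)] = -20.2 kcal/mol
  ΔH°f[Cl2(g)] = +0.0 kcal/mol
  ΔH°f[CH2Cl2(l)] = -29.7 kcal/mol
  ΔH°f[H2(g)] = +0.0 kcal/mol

Products: 1·(-26.8) + 4·(+0.0) + 11/2·(+0.0) + 3/2·(+0.0) = -26.8
Reactants: 2·(-20.2) + 2·(-29.7) = -99.8
ΔH°rxn = (-26.8) − (-99.8) = 73.0 kcal/mol

ΔH°rxn = 73.0 kcal/mol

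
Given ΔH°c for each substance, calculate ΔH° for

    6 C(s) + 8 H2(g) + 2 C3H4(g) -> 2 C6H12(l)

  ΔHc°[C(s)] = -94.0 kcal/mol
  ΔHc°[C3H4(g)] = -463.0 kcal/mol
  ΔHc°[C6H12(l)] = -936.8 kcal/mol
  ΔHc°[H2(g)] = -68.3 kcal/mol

ΔH° = -162.8 kcal/mol

Using ΔH = Σ nΔHc°(reactants) − Σ nΔHc°(products):
= [6·(-94.0) + 8·(-68.3) + 2·(-463.0)] − [2·(-936.8)]
= -162.8 kcal/mol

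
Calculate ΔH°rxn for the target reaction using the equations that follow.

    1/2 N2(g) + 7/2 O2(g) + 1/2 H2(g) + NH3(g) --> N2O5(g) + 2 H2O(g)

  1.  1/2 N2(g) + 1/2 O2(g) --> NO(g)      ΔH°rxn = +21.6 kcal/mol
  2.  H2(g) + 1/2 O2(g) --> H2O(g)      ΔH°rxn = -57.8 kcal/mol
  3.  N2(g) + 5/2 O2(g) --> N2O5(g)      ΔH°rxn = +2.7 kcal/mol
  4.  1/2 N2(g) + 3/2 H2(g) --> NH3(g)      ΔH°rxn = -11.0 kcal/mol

ΔH°rxn = -101.9 kcal/mol

eq. 1: not needed (NO(g) appears nowhere else).
eq. 2 × 2 (scale by 2 for the 2 H2O(g)): (2)·(-57.8) = -115.6 kcal/mol
eq. 3 as written (N2O5(g) already on the product side): +2.7 kcal/mol
eq. 4 reversed (reverse to put NH3(g) on the reactant side): +11.0 kcal/mol
ΔH°rxn = (-115.6) + (+2.7) + (+11.0) = -101.9 kcal/mol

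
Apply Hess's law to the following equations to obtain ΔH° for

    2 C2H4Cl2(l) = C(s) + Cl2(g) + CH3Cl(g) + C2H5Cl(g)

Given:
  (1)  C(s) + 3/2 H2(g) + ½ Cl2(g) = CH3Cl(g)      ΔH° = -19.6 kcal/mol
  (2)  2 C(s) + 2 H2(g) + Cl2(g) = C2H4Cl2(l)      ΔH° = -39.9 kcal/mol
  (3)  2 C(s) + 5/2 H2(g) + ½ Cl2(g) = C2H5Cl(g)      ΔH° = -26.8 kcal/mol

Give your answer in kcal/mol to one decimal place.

ΔH° = 33.4 kcal/mol

(1) as written (CH3Cl(g) already on the product side): -19.6 kcal/mol
(2) reversed and × 2 (reverse to put C2H4Cl2(l) on the reactant side; scale by 2 for the 2 C2H4Cl2(l)): (-2)·(-39.9) = +79.8 kcal/mol
(3) as written (C2H5Cl(g) already on the product side): -26.8 kcal/mol
ΔH° = (-19.6) + (+79.8) + (-26.8) = 33.4 kcal/mol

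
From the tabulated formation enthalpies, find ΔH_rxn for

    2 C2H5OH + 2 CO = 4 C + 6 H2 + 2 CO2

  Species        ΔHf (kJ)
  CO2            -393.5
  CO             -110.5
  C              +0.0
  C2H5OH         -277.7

ΔH°rxn = Σ nΔHf°(products) − Σ nΔHf°(reactants).
Products: 4·(+0.0) + 6·(+0.0) + 2·(-393.5) = -787.0
Reactants: 2·(-277.7) + 2·(-110.5) = -776.4
ΔH_rxn = (-787.0) − (-776.4) = -10.6 kJ

ΔH_rxn = -10.6 kJ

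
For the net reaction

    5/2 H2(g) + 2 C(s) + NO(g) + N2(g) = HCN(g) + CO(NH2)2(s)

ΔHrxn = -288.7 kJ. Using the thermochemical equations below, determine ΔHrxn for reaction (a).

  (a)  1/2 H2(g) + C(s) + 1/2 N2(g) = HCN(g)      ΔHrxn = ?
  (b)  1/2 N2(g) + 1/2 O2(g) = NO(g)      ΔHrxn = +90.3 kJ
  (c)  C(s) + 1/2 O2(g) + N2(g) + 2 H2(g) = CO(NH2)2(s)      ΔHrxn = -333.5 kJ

(a) as written: contributes x
(b) reversed: -90.3 kJ
(c) as written: -333.5 kJ
-288.7 = (-90.3) + (-333.5) + x
x = (-288.7 − (-423.8)) / (1) = 135.1 kJ

ΔHrxn = 135.1 kJ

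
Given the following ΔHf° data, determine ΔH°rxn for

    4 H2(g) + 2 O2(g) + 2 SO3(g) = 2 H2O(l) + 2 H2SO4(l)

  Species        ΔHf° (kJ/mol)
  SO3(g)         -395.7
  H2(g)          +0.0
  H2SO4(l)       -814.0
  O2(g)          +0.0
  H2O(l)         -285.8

ΔH°rxn = -1408.2 kJ/mol

ΔH°rxn = Σ nΔHf°(products) − Σ nΔHf°(reactants).
Products: 2·(-285.8) + 2·(-814.0) = -2199.6
Reactants: 4·(+0.0) + 2·(+0.0) + 2·(-395.7) = -791.4
ΔH°rxn = (-2199.6) − (-791.4) = -1408.2 kJ/mol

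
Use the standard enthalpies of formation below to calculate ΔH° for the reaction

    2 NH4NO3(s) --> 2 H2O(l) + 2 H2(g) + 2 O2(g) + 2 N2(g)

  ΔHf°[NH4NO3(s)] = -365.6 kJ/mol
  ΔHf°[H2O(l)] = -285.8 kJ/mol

ΔH°rxn = Σ nΔHf°(products) − Σ nΔHf°(reactants).
Products: 2·(-285.8) + 2·(+0.0) + 2·(+0.0) + 2·(+0.0) = -571.6
Reactants: 2·(-365.6) = -731.2
ΔH° = (-571.6) − (-731.2) = 159.6 kJ/mol

ΔH° = 159.6 kJ/mol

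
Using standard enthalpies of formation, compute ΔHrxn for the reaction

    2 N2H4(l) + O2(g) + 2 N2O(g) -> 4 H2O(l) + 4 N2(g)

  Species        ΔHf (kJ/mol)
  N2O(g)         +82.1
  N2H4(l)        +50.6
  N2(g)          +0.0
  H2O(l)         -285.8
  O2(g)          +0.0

ΔHrxn = -1408.6 kJ/mol

Products: 4·(-285.8) + 4·(+0.0) = -1143.2
Reactants: 2·(+50.6) + 1·(+0.0) + 2·(+82.1) = +265.4
ΔHrxn = (-1143.2) − (+265.4) = -1408.6 kJ/mol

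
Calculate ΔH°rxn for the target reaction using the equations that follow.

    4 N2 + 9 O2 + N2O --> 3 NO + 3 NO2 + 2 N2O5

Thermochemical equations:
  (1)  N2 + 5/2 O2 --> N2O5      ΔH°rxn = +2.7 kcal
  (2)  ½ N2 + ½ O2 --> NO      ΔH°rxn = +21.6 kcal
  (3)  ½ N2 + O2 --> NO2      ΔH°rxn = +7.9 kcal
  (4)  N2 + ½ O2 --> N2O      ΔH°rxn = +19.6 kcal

ΔH°rxn = 74.3 kcal

(1) × 2 (×2 to match 2 N2O5 in the target): (2)·(+2.7) = +5.4 kcal
(2) × 3 (×3 to match 3 NO in the target): (3)·(+21.6) = +64.8 kcal
(3) × 3 (scale by 3 for the 3 NO2): (3)·(+7.9) = +23.7 kcal
(4) reversed (reverse to put N2O on the reactant side): -19.6 kcal
By Hess's law, ΔH°rxn = (2)·(+2.7) + (3)·(+21.6) + (3)·(+7.9) + (-1)·(+19.6) = 74.3 kcal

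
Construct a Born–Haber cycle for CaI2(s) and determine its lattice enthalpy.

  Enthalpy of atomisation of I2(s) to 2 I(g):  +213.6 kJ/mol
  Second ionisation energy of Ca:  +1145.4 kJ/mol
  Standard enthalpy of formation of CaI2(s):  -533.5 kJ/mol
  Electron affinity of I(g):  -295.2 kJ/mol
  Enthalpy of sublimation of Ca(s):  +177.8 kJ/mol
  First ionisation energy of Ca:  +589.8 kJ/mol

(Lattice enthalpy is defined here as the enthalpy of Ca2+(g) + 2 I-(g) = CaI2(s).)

ΔHf° = 1·ΔHsub + 1·(ΣIE) + 1·D(I2) + 2·EA + U
-533.5 = 1·(+177.8) + 1·(+1735.2) + 1·(+213.6) + 2·(-295.2) + U
U = -533.5 − (+1536.2) = -2069.7 kJ/mol

U = -2069.7 kJ/mol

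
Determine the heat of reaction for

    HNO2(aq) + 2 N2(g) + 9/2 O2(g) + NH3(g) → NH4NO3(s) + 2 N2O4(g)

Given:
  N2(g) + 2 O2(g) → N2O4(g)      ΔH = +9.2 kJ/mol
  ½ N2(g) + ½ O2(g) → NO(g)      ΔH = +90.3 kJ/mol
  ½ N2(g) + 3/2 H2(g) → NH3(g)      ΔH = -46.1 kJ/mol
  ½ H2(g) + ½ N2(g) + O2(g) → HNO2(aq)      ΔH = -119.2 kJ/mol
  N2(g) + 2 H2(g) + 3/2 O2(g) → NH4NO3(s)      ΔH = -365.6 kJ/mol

ΔH = -181.9 kJ/mol

equation 1 × 2: (2)·(+9.2) = +18.4 kJ/mol
equation 2: not needed.
equation 3 reversed: +46.1 kJ/mol
equation 4 reversed: +119.2 kJ/mol
equation 5 as written: -365.6 kJ/mol
By Hess's law, ΔH = (+18.4) + (+46.1) + (+119.2) + (-365.6) = -181.9 kJ/mol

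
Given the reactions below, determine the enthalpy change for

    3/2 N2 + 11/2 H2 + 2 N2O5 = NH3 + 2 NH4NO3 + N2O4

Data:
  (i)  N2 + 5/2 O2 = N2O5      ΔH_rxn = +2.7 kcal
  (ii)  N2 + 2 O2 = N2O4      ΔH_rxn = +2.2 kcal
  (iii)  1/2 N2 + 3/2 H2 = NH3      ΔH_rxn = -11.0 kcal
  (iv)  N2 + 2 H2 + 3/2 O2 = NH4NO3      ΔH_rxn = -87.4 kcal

ΔH_rxn = -189.0 kcal

(i) reversed and × 2 (N2O5 must end up as a reactant; scale by 2 for the 2 N2O5): (-2)·(+2.7) = -5.4 kcal
(ii) as written (N2O4 already on the product side): +2.2 kcal
(iii) as written (NH3 already on the product side): -11.0 kcal
(iv) × 2 (scale by 2 for the 2 NH4NO3): (2)·(-87.4) = -174.8 kcal
ΔH_rxn = (-2)·(+2.7) + (1)·(+2.2) + (1)·(-11.0) + (2)·(-87.4) = -189.0 kcal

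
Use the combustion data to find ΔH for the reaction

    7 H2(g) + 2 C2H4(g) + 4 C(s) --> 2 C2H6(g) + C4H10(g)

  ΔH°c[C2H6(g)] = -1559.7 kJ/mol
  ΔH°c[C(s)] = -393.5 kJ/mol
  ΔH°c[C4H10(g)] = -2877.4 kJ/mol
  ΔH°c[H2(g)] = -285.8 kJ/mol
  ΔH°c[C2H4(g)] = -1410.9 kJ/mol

ΔH = -399.6 kJ/mol

With combustion enthalpies, reactants minus products:
= [7·(-285.8) + 2·(-1410.9) + 4·(-393.5)] − [2·(-1559.7) + 1·(-2877.4)]
= -399.6 kJ/mol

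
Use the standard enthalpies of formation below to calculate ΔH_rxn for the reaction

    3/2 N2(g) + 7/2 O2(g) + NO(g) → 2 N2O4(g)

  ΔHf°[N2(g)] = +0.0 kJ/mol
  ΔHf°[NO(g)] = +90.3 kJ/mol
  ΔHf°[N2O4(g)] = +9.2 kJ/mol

ΔH_rxn = -71.9 kJ/mol

Products: 2·(+9.2) = +18.4
Reactants: 3/2·(+0.0) + 7/2·(+0.0) + 1·(+90.3) = +90.3
ΔH_rxn = (+18.4) − (+90.3) = -71.9 kJ/mol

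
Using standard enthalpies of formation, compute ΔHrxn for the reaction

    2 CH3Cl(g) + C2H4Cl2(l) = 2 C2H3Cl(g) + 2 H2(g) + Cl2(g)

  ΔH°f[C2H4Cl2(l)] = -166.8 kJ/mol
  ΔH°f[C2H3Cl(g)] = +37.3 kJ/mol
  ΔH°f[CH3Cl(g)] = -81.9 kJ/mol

ΔH°rxn = Σ nΔHf°(products) − Σ nΔHf°(reactants).
Products: 2·(+37.3) + 2·(+0.0) + 1·(+0.0) = +74.6
Reactants: 2·(-81.9) + 1·(-166.8) = -330.6
ΔHrxn = (+74.6) − (-330.6) = 405.2 kJ/mol

ΔHrxn = 405.2 kJ/mol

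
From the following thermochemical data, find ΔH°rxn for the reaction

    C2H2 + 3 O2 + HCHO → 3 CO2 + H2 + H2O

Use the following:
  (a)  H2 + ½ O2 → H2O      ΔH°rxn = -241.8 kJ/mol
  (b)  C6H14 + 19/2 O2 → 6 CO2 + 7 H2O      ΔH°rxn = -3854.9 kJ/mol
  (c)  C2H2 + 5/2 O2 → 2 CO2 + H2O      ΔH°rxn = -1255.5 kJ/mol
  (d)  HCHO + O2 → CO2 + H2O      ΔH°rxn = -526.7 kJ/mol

ΔH°rxn = -1540.4 kJ/mol

(a) reversed (H2 must end up as a product): +241.8 kJ/mol
(b): not needed (C6H14 appears nowhere else).
(c) as written (C2H2 already on the reactant side): -1255.5 kJ/mol
(d) as written (HCHO already on the reactant side): -526.7 kJ/mol
ΔH°rxn = (-1)·(-241.8) + (1)·(-1255.5) + (1)·(-526.7) = -1540.4 kJ/mol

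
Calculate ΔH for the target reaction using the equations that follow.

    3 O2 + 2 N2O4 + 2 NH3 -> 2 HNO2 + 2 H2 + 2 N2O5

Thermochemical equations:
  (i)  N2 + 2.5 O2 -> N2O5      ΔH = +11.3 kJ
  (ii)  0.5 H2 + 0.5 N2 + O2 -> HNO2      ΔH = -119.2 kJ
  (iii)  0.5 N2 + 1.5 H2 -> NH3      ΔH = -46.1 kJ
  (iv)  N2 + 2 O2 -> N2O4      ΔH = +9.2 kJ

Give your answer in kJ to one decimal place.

(i) × 2: (2)·(+11.3) = +22.6 kJ
(ii) × 2: (2)·(-119.2) = -238.4 kJ
(iii) reversed and × 2: (-2)·(-46.1) = +92.2 kJ
(iv) reversed and × 2: (-2)·(+9.2) = -18.4 kJ
ΔH = (+22.6) + (-238.4) + (+92.2) + (-18.4) = -142.0 kJ

ΔH = -142.0 kJ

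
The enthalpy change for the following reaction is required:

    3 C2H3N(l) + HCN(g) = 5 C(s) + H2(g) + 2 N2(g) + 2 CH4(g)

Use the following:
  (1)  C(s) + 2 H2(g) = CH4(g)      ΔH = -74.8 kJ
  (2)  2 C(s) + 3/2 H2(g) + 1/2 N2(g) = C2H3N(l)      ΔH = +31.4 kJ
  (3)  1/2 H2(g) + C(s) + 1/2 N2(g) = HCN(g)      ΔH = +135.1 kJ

ΔH = -378.9 kJ

(1) × 2: (2)·(-74.8) = -149.6 kJ
(2) reversed and × 3: (-3)·(+31.4) = -94.2 kJ
(3) reversed: -135.1 kJ
Since enthalpy is a state function, ΔH = (-149.6) + (-94.2) + (-135.1) = -378.9 kJ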